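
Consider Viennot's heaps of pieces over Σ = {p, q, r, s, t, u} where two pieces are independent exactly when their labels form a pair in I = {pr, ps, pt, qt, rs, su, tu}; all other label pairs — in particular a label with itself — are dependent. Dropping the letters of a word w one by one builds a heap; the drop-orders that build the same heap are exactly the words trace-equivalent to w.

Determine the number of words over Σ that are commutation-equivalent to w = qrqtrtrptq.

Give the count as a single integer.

0(q) covers ∅
1(r) covers 0:q
2(q) covers 1:r
3(t) covers 1:r
4(r) covers 2:q, 3:t
5(t) covers 4:r
6(r) covers 5:t
7(p) covers 2:q
8(t) covers 6:r
9(q) covers 6:r, 7:p
floor of heap: 0:q
completions by unplaced set U, small U first (add the entries for U minus each lowest piece of U):
  |U|=1: {8}:1  {9}:1
  |U|=2: {7,9}:1  {8,9}:2
  |U|=3: {6,8,9}:2  {7,8,9}:3
  |U|=4: {5,6,8,9}:2  {6,7,8,9}:5
  |U|=5: {4,5,6,8,9}:2  {5,6,7,8,9}:7
  |U|=6: {3,4,5,6,8,9}:2  {4,5,6,7,8,9}:9
  |U|=7: {2,4,5,6,7,8,9}:9  {3,4,5,6,7,8,9}:11
  |U|=8: {2,3,4,5,6,7,8,9}:20
  start at 0(q): 20

20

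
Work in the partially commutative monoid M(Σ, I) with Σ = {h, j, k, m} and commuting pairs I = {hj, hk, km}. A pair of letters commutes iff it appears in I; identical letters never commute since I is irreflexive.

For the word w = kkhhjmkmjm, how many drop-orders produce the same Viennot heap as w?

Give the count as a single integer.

35

0(k) covers ∅
1(k) covers 0:k
2(h) covers ∅
3(h) covers 2:h
4(j) covers 1:k
5(m) covers 3:h, 4:j
6(k) covers 4:j
7(m) covers 5:m
8(j) covers 6:k, 7:m
9(m) covers 8:j
floor of heap: 0:k, 2:h
completions by unplaced set U, small U first (add the entries for U minus each lowest piece of U):
  |U|=1: {9}:1
  |U|=2: {8,9}:1
  |U|=3: {6,8,9}:1  {7,8,9}:1
  |U|=4: {5,7,8,9}:1  {6,7,8,9}:2
  |U|=5: {3,5,7,8,9}:1  {5,6,7,8,9}:3
  |U|=6: {2,3,5,7,8,9}:1  {3,5,6,7,8,9}:4  {4,5,6,7,8,9}:3
  |U|=7: {1,4,5,6,7,8,9}:3  {2,3,5,6,7,8,9}:5  {3,4,5,6,7,8,9}:7
  |U|=8: {0,1,4,5,6,7,8,9}:3  {1,3,4,5,6,7,8,9}:10  {2,3,4,5,6,7,8,9}:12
  start at 0(k): 22
  start at 2(h): 13
sum over floor = 35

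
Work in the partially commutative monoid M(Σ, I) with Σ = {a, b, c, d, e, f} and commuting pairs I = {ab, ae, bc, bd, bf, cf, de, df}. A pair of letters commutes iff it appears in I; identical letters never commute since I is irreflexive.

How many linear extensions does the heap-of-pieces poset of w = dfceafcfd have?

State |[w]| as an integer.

0(d) covers ∅
1(f) covers ∅
2(c) covers 0:d
3(e) covers 1:f, 2:c
4(a) covers 1:f, 2:c
5(f) covers 3:e, 4:a
6(c) covers 3:e, 4:a
7(f) covers 5:f
8(d) covers 6:c
floor of heap: 0:d, 1:f
completions by unplaced set U, small U first (add the entries for U minus each lowest piece of U):
  |U|=1: {7}:1  {8}:1
  |U|=2: {5,7}:1  {6,8}:1  {7,8}:2
  |U|=3: {5,7,8}:3  {6,7,8}:3
  |U|=4: {5,6,7,8}:6
  |U|=5: {3,5,6,7,8}:6  {4,5,6,7,8}:6
  |U|=6: {3,4,5,6,7,8}:12
  |U|=7: {1,3,4,5,6,7,8}:12  {2,3,4,5,6,7,8}:12
  start at 0(d): 24
  start at 1(f): 12
sum over floor = 36

36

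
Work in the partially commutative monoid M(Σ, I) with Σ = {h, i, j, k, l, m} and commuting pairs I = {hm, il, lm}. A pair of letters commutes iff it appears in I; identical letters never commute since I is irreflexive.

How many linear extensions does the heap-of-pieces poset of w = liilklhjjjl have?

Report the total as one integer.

drop 0:l onto floor
drop 1:i onto floor
drop 2:i onto {1:i}
drop 3:l onto {0:l}
drop 4:k onto {2:i, 3:l}
drop 5:l onto {4:k}
drop 6:h onto {5:l}
drop 7:j onto {6:h}
drop 8:j onto {7:j}
drop 9:j onto {8:j}
drop 10:l onto {9:j}
ground layer = {0:l, 1:i}
drop-orders for the pieces not yet dropped (sum over which currently-grounded one goes next):
  1 to go: {10} 1
  2 to go: {9,10} 1
  3 to go: {8,9,10} 1
  4 to go: {7,8,9,10} 1
  5 to go: {6,7,8,9,10} 1
  6 to go: {5,6,7,8,9,10} 1
  7 to go: {4,5,6,7,8,9,10} 1
  8 to go: {2,4,5,6,7,8,9,10} 1  {3,4,5,6,7,8,9,10} 1
  9 to go: {0,3,4,5,6,7,8,9,10} 1  {1,2,4,5,6,7,8,9,10} 1  {2,3,4,5,6,7,8,9,10} 2
  if 0:l drops first: 3 orders
  if 1:i drops first: 3 orders
heap linearizations: 6

6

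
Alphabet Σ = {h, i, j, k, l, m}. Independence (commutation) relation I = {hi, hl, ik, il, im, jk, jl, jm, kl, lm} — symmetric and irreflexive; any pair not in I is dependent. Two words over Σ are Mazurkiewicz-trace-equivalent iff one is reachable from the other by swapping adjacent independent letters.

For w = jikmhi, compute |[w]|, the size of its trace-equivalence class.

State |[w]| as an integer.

#0=j has no predecessor
#1=i depends on [0:j]
#2=k has no predecessor
#3=m depends on [2:k]
#4=h depends on [0:j, 3:m]
#5=i depends on [1:i]
sources: [0:j, 2:k]
N(rest) = Σ N(rest − s) over sources s of rest; N(one piece) = 1:
  size 1 → [4]=1  [5]=1
  size 2 → [1,5]=1  [3,4]=1  [4,5]=2
  size 3 → [1,4,5]=3  [2,3,4]=1  [3,4,5]=3
  size 4 → [0,1,4,5]=3  [1,3,4,5]=6  [2,3,4,5]=4
  first=0(j) contributes 10
  first=2(k) contributes 9
|[w]| = 19

19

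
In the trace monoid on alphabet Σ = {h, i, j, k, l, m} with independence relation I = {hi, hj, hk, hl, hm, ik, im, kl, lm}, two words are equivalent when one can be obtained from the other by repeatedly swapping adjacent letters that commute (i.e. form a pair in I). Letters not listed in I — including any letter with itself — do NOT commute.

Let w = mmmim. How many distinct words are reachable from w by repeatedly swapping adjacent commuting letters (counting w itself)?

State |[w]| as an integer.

drop 0:m onto floor
drop 1:m onto {0:m}
drop 2:m onto {1:m}
drop 3:i onto floor
drop 4:m onto {2:m}
ground layer = {0:m, 3:i}
drop-orders for the pieces not yet dropped (sum over which currently-grounded one goes next):
  1 to go: {3} 1  {4} 1
  2 to go: {2,4} 1  {3,4} 2
  3 to go: {1,2,4} 1  {2,3,4} 3
  if 0:m drops first: 4 orders
  if 3:i drops first: 1 orders
heap linearizations: 5

5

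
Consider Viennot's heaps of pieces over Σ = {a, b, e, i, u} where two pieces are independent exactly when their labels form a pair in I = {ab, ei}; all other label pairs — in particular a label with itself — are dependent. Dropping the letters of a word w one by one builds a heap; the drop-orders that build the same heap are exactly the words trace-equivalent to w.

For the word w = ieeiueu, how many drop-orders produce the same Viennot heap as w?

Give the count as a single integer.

6

piece 0:i — minimal
piece 1:e — minimal
piece 2:e rests on {1:e}
piece 3:i rests on {0:i}
piece 4:u rests on {2:e, 3:i}
piece 5:e rests on {4:u}
piece 6:u rests on {5:e}
minimal pieces: {0:i, 1:e}
ways to finish when only these pieces remain (= sum over removing one remaining piece with nothing left below it):
  1 left: {6}→1
  2 left: {5,6}→1
  3 left: {4,5,6}→1
  4 left: {2,4,5,6}→1  {3,4,5,6}→1
  5 left: {0,3,4,5,6}→1  {1,2,4,5,6}→1  {2,3,4,5,6}→2
  placing 0:i first → 3 extensions
  placing 1:e first → 3 extensions
total linear extensions = 6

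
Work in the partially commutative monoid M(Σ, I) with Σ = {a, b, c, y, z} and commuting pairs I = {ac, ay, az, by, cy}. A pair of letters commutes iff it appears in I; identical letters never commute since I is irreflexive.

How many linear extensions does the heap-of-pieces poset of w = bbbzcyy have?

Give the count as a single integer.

drop 0:b onto floor
drop 1:b onto {0:b}
drop 2:b onto {1:b}
drop 3:z onto {2:b}
drop 4:c onto {3:z}
drop 5:y onto {3:z}
drop 6:y onto {5:y}
ground layer = {0:b}
drop-orders for the pieces not yet dropped (sum over which currently-grounded one goes next):
  1 to go: {4} 1  {6} 1
  2 to go: {4,6} 2  {5,6} 1
  3 to go: {4,5,6} 3
  4 to go: {3,4,5,6} 3
  5 to go: {2,3,4,5,6} 3
  if 0:b drops first: 3 orders

3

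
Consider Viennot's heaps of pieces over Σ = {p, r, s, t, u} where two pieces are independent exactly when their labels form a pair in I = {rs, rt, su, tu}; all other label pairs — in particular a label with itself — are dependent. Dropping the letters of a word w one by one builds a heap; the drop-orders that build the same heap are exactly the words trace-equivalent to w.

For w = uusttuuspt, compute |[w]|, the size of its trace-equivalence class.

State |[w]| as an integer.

70

drop 0:u onto floor
drop 1:u onto {0:u}
drop 2:s onto floor
drop 3:t onto {2:s}
drop 4:t onto {3:t}
drop 5:u onto {1:u}
drop 6:u onto {5:u}
drop 7:s onto {4:t}
drop 8:p onto {6:u, 7:s}
drop 9:t onto {8:p}
ground layer = {0:u, 2:s}
drop-orders for the pieces not yet dropped (sum over which currently-grounded one goes next):
  1 to go: {9} 1
  2 to go: {8,9} 1
  3 to go: {6,8,9} 1  {7,8,9} 1
  4 to go: {4,7,8,9} 1  {5,6,8,9} 1  {6,7,8,9} 2
  5 to go: {1,5,6,8,9} 1  {3,4,7,8,9} 1  {4,6,7,8,9} 3  {5,6,7,8,9} 3
  6 to go: {0,1,5,6,8,9} 1  {1,5,6,7,8,9} 4  {2,3,4,7,8,9} 1  {3,4,6,7,8,9} 4  {4,5,6,7,8,9} 6
  7 to go: {0,1,5,6,7,8,9} 5  {1,4,5,6,7,8,9} 10  {2,3,4,6,7,8,9} 5  {3,4,5,6,7,8,9} 10
  8 to go: {0,1,4,5,6,7,8,9} 15  {1,3,4,5,6,7,8,9} 20  {2,3,4,5,6,7,8,9} 15
  if 0:u drops first: 35 orders
  if 2:s drops first: 35 orders
heap linearizations: 70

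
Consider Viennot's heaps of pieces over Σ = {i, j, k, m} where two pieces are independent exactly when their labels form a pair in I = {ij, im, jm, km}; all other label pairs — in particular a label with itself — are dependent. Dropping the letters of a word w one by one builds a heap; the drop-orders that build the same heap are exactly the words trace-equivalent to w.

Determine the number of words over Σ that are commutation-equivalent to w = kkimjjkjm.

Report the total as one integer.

piece 0:k — minimal
piece 1:k rests on {0:k}
piece 2:i rests on {1:k}
piece 3:m — minimal
piece 4:j rests on {1:k}
piece 5:j rests on {4:j}
piece 6:k rests on {2:i, 5:j}
piece 7:j rests on {6:k}
piece 8:m rests on {3:m}
minimal pieces: {0:k, 3:m}
ways to finish when only these pieces remain (= sum over removing one remaining piece with nothing left below it):
  1 left: {7}→1  {8}→1
  2 left: {3,8}→1  {6,7}→1  {7,8}→2
  3 left: {2,6,7}→1  {3,7,8}→3  {5,6,7}→1  {6,7,8}→3
  4 left: {2,5,6,7}→2  {2,6,7,8}→4  {3,6,7,8}→6  {4,5,6,7}→1  {5,6,7,8}→4
  5 left: {2,3,6,7,8}→10  {2,4,5,6,7}→3  {2,5,6,7,8}→10  {3,5,6,7,8}→10  {4,5,6,7,8}→5
  6 left: {1,2,4,5,6,7}→3  {2,3,5,6,7,8}→30  {2,4,5,6,7,8}→18  {3,4,5,6,7,8}→15
  7 left: {0,1,2,4,5,6,7}→3  {1,2,4,5,6,7,8}→21  {2,3,4,5,6,7,8}→63
  placing 0:k first → 84 extensions
  placing 3:m first → 24 extensions
total linear extensions = 108

108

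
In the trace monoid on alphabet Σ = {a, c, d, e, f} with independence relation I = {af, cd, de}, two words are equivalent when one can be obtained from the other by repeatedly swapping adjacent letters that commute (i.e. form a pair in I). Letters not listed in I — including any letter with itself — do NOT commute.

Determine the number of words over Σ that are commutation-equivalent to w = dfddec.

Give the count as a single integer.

6

#0=d has no predecessor
#1=f depends on [0:d]
#2=d depends on [1:f]
#3=d depends on [2:d]
#4=e depends on [1:f]
#5=c depends on [4:e]
sources: [0:d]
N(rest) = Σ N(rest − s) over sources s of rest; N(one piece) = 1:
  size 1 → [3]=1  [5]=1
  size 2 → [2,3]=1  [3,5]=2  [4,5]=1
  size 3 → [2,3,5]=3  [3,4,5]=3
  size 4 → [2,3,4,5]=6
  first=0(d) contributes 6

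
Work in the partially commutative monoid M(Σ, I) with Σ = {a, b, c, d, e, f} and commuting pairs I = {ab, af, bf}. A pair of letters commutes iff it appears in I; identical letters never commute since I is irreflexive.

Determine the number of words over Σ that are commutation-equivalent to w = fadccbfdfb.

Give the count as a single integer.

8

piece 0:f — minimal
piece 1:a — minimal
piece 2:d rests on {0:f, 1:a}
piece 3:c rests on {2:d}
piece 4:c rests on {3:c}
piece 5:b rests on {4:c}
piece 6:f rests on {4:c}
piece 7:d rests on {5:b, 6:f}
piece 8:f rests on {7:d}
piece 9:b rests on {7:d}
minimal pieces: {0:f, 1:a}
ways to finish when only these pieces remain (= sum over removing one remaining piece with nothing left below it):
  1 left: {8}→1  {9}→1
  2 left: {8,9}→2
  3 left: {7,8,9}→2
  4 left: {5,7,8,9}→2  {6,7,8,9}→2
  5 left: {5,6,7,8,9}→4
  6 left: {4,5,6,7,8,9}→4
  7 left: {3,4,5,6,7,8,9}→4
  8 left: {2,3,4,5,6,7,8,9}→4
  placing 0:f first → 4 extensions
  placing 1:a first → 4 extensions
total linear extensions = 8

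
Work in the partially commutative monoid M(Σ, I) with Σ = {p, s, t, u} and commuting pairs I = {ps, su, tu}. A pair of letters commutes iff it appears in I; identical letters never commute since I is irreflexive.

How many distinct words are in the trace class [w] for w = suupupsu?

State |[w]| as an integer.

28

piece 0:s — minimal
piece 1:u — minimal
piece 2:u rests on {1:u}
piece 3:p rests on {2:u}
piece 4:u rests on {3:p}
piece 5:p rests on {4:u}
piece 6:s rests on {0:s}
piece 7:u rests on {5:p}
minimal pieces: {0:s, 1:u}
ways to finish when only these pieces remain (= sum over removing one remaining piece with nothing left below it):
  1 left: {6}→1  {7}→1
  2 left: {0,6}→1  {5,7}→1  {6,7}→2
  3 left: {0,6,7}→3  {4,5,7}→1  {5,6,7}→3
  4 left: {0,5,6,7}→6  {3,4,5,7}→1  {4,5,6,7}→4
  5 left: {0,4,5,6,7}→10  {2,3,4,5,7}→1  {3,4,5,6,7}→5
  6 left: {0,3,4,5,6,7}→15  {1,2,3,4,5,7}→1  {2,3,4,5,6,7}→6
  placing 0:s first → 7 extensions
  placing 1:u first → 21 extensions
total linear extensions = 28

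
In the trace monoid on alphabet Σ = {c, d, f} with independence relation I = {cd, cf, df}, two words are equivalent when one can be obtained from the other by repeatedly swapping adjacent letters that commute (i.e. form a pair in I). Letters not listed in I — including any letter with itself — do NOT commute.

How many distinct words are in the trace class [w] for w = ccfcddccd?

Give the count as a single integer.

0(c) covers ∅
1(c) covers 0:c
2(f) covers ∅
3(c) covers 1:c
4(d) covers ∅
5(d) covers 4:d
6(c) covers 3:c
7(c) covers 6:c
8(d) covers 5:d
floor of heap: 0:c, 2:f, 4:d
completions by unplaced set U, small U first (add the entries for U minus each lowest piece of U):
  |U|=1: {2}:1  {7}:1  {8}:1
  |U|=2: {2,7}:2  {2,8}:2  {5,8}:1  {6,7}:1  {7,8}:2
  |U|=3: {2,5,8}:3  {2,6,7}:3  {2,7,8}:6  {3,6,7}:1  {4,5,8}:1  {5,7,8}:3  {6,7,8}:3
  |U|=4: {1,3,6,7}:1  {2,3,6,7}:4  {2,4,5,8}:4  {2,5,7,8}:12  {2,6,7,8}:12  {3,6,7,8}:4  {4,5,7,8}:4  {5,6,7,8}:6
  |U|=5: {0,1,3,6,7}:1  {1,2,3,6,7}:5  {1,3,6,7,8}:5  {2,3,6,7,8}:20  {2,4,5,7,8}:20  {2,5,6,7,8}:30  {3,5,6,7,8}:10  {4,5,6,7,8}:10
  |U|=6: {0,1,2,3,6,7}:6  {0,1,3,6,7,8}:6  {1,2,3,6,7,8}:30  {1,3,5,6,7,8}:15  {2,3,5,6,7,8}:60  {2,4,5,6,7,8}:60  {3,4,5,6,7,8}:20
  |U|=7: {0,1,2,3,6,7,8}:42  {0,1,3,5,6,7,8}:21  {1,2,3,5,6,7,8}:105  {1,3,4,5,6,7,8}:35  {2,3,4,5,6,7,8}:140
  start at 0(c): 280
  start at 2(f): 56
  start at 4(d): 168
sum over floor = 504

504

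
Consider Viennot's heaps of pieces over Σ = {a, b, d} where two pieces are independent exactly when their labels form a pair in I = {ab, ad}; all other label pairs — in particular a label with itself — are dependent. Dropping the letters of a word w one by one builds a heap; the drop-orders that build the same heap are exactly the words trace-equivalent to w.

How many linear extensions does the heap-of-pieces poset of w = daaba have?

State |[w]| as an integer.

10

drop 0:d onto floor
drop 1:a onto floor
drop 2:a onto {1:a}
drop 3:b onto {0:d}
drop 4:a onto {2:a}
ground layer = {0:d, 1:a}
drop-orders for the pieces not yet dropped (sum over which currently-grounded one goes next):
  1 to go: {3} 1  {4} 1
  2 to go: {0,3} 1  {2,4} 1  {3,4} 2
  3 to go: {0,3,4} 3  {1,2,4} 1  {2,3,4} 3
  if 0:d drops first: 4 orders
  if 1:a drops first: 6 orders
heap linearizations: 10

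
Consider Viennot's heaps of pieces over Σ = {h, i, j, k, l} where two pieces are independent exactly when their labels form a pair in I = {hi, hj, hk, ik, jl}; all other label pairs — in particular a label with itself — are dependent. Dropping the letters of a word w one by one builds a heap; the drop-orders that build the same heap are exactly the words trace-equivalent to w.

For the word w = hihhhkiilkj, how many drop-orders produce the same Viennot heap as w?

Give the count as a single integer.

piece 0:h — minimal
piece 1:i — minimal
piece 2:h rests on {0:h}
piece 3:h rests on {2:h}
piece 4:h rests on {3:h}
piece 5:k — minimal
piece 6:i rests on {1:i}
piece 7:i rests on {6:i}
piece 8:l rests on {4:h, 5:k, 7:i}
piece 9:k rests on {8:l}
piece 10:j rests on {9:k}
minimal pieces: {0:h, 1:i, 5:k}
ways to finish when only these pieces remain (= sum over removing one remaining piece with nothing left below it):
  1 left: {10}→1
  2 left: {9,10}→1
  3 left: {8,9,10}→1
  4 left: {4,8,9,10}→1  {5,8,9,10}→1  {7,8,9,10}→1
  5 left: {3,4,8,9,10}→1  {4,5,8,9,10}→2  {4,7,8,9,10}→2  {5,7,8,9,10}→2  {6,7,8,9,10}→1
  6 left: {1,6,7,8,9,10}→1  {2,3,4,8,9,10}→1  {3,4,5,8,9,10}→3  {3,4,7,8,9,10}→3  {4,5,7,8,9,10}→6  {4,6,7,8,9,10}→3  {5,6,7,8,9,10}→3
  7 left: {0,2,3,4,8,9,10}→1  {1,4,6,7,8,9,10}→4  {1,5,6,7,8,9,10}→4  {2,3,4,5,8,9,10}→4  {2,3,4,7,8,9,10}→4  {3,4,5,7,8,9,10}→12  {3,4,6,7,8,9,10}→6  {4,5,6,7,8,9,10}→12
  8 left: {0,2,3,4,5,8,9,10}→5  {0,2,3,4,7,8,9,10}→5  {1,3,4,6,7,8,9,10}→10  {1,4,5,6,7,8,9,10}→20  {2,3,4,5,7,8,9,10}→20  {2,3,4,6,7,8,9,10}→10  {3,4,5,6,7,8,9,10}→30
  9 left: {0,2,3,4,5,7,8,9,10}→30  {0,2,3,4,6,7,8,9,10}→15  {1,2,3,4,6,7,8,9,10}→20  {1,3,4,5,6,7,8,9,10}→60  {2,3,4,5,6,7,8,9,10}→60
  placing 0:h first → 140 extensions
  placing 1:i first → 105 extensions
  placing 5:k first → 35 extensions
total linear extensions = 280

280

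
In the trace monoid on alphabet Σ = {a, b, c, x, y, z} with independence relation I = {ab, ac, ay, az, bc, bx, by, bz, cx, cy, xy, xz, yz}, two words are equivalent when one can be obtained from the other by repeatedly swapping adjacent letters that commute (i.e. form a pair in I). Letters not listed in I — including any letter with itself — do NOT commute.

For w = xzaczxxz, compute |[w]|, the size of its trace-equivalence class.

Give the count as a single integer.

70

#0=x has no predecessor
#1=z has no predecessor
#2=a depends on [0:x]
#3=c depends on [1:z]
#4=z depends on [3:c]
#5=x depends on [2:a]
#6=x depends on [5:x]
#7=z depends on [4:z]
sources: [0:x, 1:z]
N(rest) = Σ N(rest − s) over sources s of rest; N(one piece) = 1:
  size 1 → [6]=1  [7]=1
  size 2 → [4,7]=1  [5,6]=1  [6,7]=2
  size 3 → [2,5,6]=1  [3,4,7]=1  [4,6,7]=3  [5,6,7]=3
  size 4 → [0,2,5,6]=1  [1,3,4,7]=1  [2,5,6,7]=4  [3,4,6,7]=4  [4,5,6,7]=6
  size 5 → [0,2,5,6,7]=5  [1,3,4,6,7]=5  [2,4,5,6,7]=10  [3,4,5,6,7]=10
  size 6 → [0,2,4,5,6,7]=15  [1,3,4,5,6,7]=15  [2,3,4,5,6,7]=20
  first=0(x) contributes 35
  first=1(z) contributes 35
|[w]| = 70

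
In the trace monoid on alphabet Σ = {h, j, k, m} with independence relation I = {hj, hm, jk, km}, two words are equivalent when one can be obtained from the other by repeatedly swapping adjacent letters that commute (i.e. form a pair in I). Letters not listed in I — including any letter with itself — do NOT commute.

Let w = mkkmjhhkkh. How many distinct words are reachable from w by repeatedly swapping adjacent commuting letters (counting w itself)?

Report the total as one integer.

120

drop 0:m onto floor
drop 1:k onto floor
drop 2:k onto {1:k}
drop 3:m onto {0:m}
drop 4:j onto {3:m}
drop 5:h onto {2:k}
drop 6:h onto {5:h}
drop 7:k onto {6:h}
drop 8:k onto {7:k}
drop 9:h onto {8:k}
ground layer = {0:m, 1:k}
drop-orders for the pieces not yet dropped (sum over which currently-grounded one goes next):
  1 to go: {4} 1  {9} 1
  2 to go: {3,4} 1  {4,9} 2  {8,9} 1
  3 to go: {0,3,4} 1  {3,4,9} 3  {4,8,9} 3  {7,8,9} 1
  4 to go: {0,3,4,9} 4  {3,4,8,9} 6  {4,7,8,9} 4  {6,7,8,9} 1
  5 to go: {0,3,4,8,9} 10  {3,4,7,8,9} 10  {4,6,7,8,9} 5  {5,6,7,8,9} 1
  6 to go: {0,3,4,7,8,9} 20  {2,5,6,7,8,9} 1  {3,4,6,7,8,9} 15  {4,5,6,7,8,9} 6
  7 to go: {0,3,4,6,7,8,9} 35  {1,2,5,6,7,8,9} 1  {2,4,5,6,7,8,9} 7  {3,4,5,6,7,8,9} 21
  8 to go: {0,3,4,5,6,7,8,9} 56  {1,2,4,5,6,7,8,9} 8  {2,3,4,5,6,7,8,9} 28
  if 0:m drops first: 36 orders
  if 1:k drops first: 84 orders
heap linearizations: 120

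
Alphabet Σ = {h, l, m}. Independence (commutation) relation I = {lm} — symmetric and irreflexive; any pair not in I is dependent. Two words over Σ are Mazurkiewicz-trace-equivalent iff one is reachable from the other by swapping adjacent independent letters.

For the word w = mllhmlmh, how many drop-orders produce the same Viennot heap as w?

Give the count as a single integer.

0(m) covers ∅
1(l) covers ∅
2(l) covers 1:l
3(h) covers 0:m, 2:l
4(m) covers 3:h
5(l) covers 3:h
6(m) covers 4:m
7(h) covers 5:l, 6:m
floor of heap: 0:m, 1:l
completions by unplaced set U, small U first (add the entries for U minus each lowest piece of U):
  |U|=1: {7}:1
  |U|=2: {5,7}:1  {6,7}:1
  |U|=3: {4,6,7}:1  {5,6,7}:2
  |U|=4: {4,5,6,7}:3
  |U|=5: {3,4,5,6,7}:3
  |U|=6: {0,3,4,5,6,7}:3  {2,3,4,5,6,7}:3
  start at 0(m): 3
  start at 1(l): 6
sum over floor = 9

9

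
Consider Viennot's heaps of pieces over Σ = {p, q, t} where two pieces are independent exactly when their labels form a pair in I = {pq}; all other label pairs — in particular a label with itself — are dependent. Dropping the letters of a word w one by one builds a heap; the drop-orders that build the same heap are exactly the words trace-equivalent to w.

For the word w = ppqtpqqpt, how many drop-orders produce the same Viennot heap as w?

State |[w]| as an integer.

#0=p has no predecessor
#1=p depends on [0:p]
#2=q has no predecessor
#3=t depends on [1:p, 2:q]
#4=p depends on [3:t]
#5=q depends on [3:t]
#6=q depends on [5:q]
#7=p depends on [4:p]
#8=t depends on [6:q, 7:p]
sources: [0:p, 2:q]
N(rest) = Σ N(rest − s) over sources s of rest; N(one piece) = 1:
  size 1 → [8]=1
  size 2 → [6,8]=1  [7,8]=1
  size 3 → [4,7,8]=1  [5,6,8]=1  [6,7,8]=2
  size 4 → [4,6,7,8]=3  [5,6,7,8]=3
  size 5 → [4,5,6,7,8]=6
  size 6 → [3,4,5,6,7,8]=6
  size 7 → [1,3,4,5,6,7,8]=6  [2,3,4,5,6,7,8]=6
  first=0(p) contributes 12
  first=2(q) contributes 6
|[w]| = 18

18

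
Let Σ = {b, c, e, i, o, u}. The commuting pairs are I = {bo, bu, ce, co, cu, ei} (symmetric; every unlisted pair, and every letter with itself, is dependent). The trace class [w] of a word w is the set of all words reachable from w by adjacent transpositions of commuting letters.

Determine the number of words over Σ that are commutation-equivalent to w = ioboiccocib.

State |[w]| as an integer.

drop 0:i onto floor
drop 1:o onto {0:i}
drop 2:b onto {0:i}
drop 3:o onto {1:o}
drop 4:i onto {2:b, 3:o}
drop 5:c onto {4:i}
drop 6:c onto {5:c}
drop 7:o onto {4:i}
drop 8:c onto {6:c}
drop 9:i onto {7:o, 8:c}
drop 10:b onto {9:i}
ground layer = {0:i}
drop-orders for the pieces not yet dropped (sum over which currently-grounded one goes next):
  1 to go: {10} 1
  2 to go: {9,10} 1
  3 to go: {7,9,10} 1  {8,9,10} 1
  4 to go: {6,8,9,10} 1  {7,8,9,10} 2
  5 to go: {5,6,8,9,10} 1  {6,7,8,9,10} 3
  6 to go: {5,6,7,8,9,10} 4
  7 to go: {4,5,6,7,8,9,10} 4
  8 to go: {2,4,5,6,7,8,9,10} 4  {3,4,5,6,7,8,9,10} 4
  9 to go: {1,3,4,5,6,7,8,9,10} 4  {2,3,4,5,6,7,8,9,10} 8
  if 0:i drops first: 12 orders

12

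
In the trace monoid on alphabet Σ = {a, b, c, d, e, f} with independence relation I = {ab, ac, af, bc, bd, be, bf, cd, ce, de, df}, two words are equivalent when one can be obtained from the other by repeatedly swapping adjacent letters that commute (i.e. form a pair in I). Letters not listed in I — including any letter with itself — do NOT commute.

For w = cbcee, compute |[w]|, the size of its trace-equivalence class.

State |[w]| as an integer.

30

#0=c has no predecessor
#1=b has no predecessor
#2=c depends on [0:c]
#3=e has no predecessor
#4=e depends on [3:e]
sources: [0:c, 1:b, 3:e]
N(rest) = Σ N(rest − s) over sources s of rest; N(one piece) = 1:
  size 1 → [1]=1  [2]=1  [4]=1
  size 2 → [0,2]=1  [1,2]=2  [1,4]=2  [2,4]=2  [3,4]=1
  size 3 → [0,1,2]=3  [0,2,4]=3  [1,2,4]=6  [1,3,4]=3  [2,3,4]=3
  first=0(c) contributes 12
  first=1(b) contributes 6
  first=3(e) contributes 12
|[w]| = 30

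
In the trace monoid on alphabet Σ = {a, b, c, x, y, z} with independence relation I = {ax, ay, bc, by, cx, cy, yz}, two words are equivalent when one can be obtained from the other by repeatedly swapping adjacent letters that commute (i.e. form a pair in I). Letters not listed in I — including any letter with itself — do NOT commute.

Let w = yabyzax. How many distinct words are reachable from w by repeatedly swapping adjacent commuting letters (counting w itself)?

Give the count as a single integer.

25

piece 0:y — minimal
piece 1:a — minimal
piece 2:b rests on {1:a}
piece 3:y rests on {0:y}
piece 4:z rests on {2:b}
piece 5:a rests on {4:z}
piece 6:x rests on {3:y, 4:z}
minimal pieces: {0:y, 1:a}
ways to finish when only these pieces remain (= sum over removing one remaining piece with nothing left below it):
  1 left: {5}→1  {6}→1
  2 left: {3,6}→1  {5,6}→2
  3 left: {0,3,6}→1  {3,5,6}→3  {4,5,6}→2
  4 left: {0,3,5,6}→4  {2,4,5,6}→2  {3,4,5,6}→5
  5 left: {0,3,4,5,6}→9  {1,2,4,5,6}→2  {2,3,4,5,6}→7
  placing 0:y first → 9 extensions
  placing 1:a first → 16 extensions
total linear extensions = 25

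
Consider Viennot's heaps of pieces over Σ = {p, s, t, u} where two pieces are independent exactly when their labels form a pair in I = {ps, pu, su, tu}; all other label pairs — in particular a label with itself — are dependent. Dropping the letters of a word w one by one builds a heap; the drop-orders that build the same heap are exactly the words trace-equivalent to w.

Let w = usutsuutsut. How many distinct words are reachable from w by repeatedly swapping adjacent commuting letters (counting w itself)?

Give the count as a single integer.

462

0(u) covers ∅
1(s) covers ∅
2(u) covers 0:u
3(t) covers 1:s
4(s) covers 3:t
5(u) covers 2:u
6(u) covers 5:u
7(t) covers 4:s
8(s) covers 7:t
9(u) covers 6:u
10(t) covers 8:s
floor of heap: 0:u, 1:s
completions by unplaced set U, small U first (add the entries for U minus each lowest piece of U):
  |U|=1: {9}:1  {10}:1
  |U|=2: {6,9}:1  {8,10}:1  {9,10}:2
  |U|=3: {5,6,9}:1  {6,9,10}:3  {7,8,10}:1  {8,9,10}:3
  |U|=4: {2,5,6,9}:1  {4,7,8,10}:1  {5,6,9,10}:4  {6,8,9,10}:6  {7,8,9,10}:4
  |U|=5: {0,2,5,6,9}:1  {2,5,6,9,10}:5  {3,4,7,8,10}:1  {4,7,8,9,10}:5  {5,6,8,9,10}:10  {6,7,8,9,10}:10
  |U|=6: {0,2,5,6,9,10}:6  {1,3,4,7,8,10}:1  {2,5,6,8,9,10}:15  {3,4,7,8,9,10}:6  {4,6,7,8,9,10}:15  {5,6,7,8,9,10}:20
  |U|=7: {0,2,5,6,8,9,10}:21  {1,3,4,7,8,9,10}:7  {2,5,6,7,8,9,10}:35  {3,4,6,7,8,9,10}:21  {4,5,6,7,8,9,10}:35
  |U|=8: {0,2,5,6,7,8,9,10}:56  {1,3,4,6,7,8,9,10}:28  {2,4,5,6,7,8,9,10}:70  {3,4,5,6,7,8,9,10}:56
  |U|=9: {0,2,4,5,6,7,8,9,10}:126  {1,3,4,5,6,7,8,9,10}:84  {2,3,4,5,6,7,8,9,10}:126
  start at 0(u): 210
  start at 1(s): 252
sum over floor = 462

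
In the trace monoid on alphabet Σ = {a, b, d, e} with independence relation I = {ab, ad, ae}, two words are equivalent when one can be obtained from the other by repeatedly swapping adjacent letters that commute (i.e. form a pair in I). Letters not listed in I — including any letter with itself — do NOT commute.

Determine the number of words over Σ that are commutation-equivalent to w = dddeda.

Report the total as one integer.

6

piece 0:d — minimal
piece 1:d rests on {0:d}
piece 2:d rests on {1:d}
piece 3:e rests on {2:d}
piece 4:d rests on {3:e}
piece 5:a — minimal
minimal pieces: {0:d, 5:a}
ways to finish when only these pieces remain (= sum over removing one remaining piece with nothing left below it):
  1 left: {4}→1  {5}→1
  2 left: {3,4}→1  {4,5}→2
  3 left: {2,3,4}→1  {3,4,5}→3
  4 left: {1,2,3,4}→1  {2,3,4,5}→4
  placing 0:d first → 5 extensions
  placing 5:a first → 1 extensions
total linear extensions = 6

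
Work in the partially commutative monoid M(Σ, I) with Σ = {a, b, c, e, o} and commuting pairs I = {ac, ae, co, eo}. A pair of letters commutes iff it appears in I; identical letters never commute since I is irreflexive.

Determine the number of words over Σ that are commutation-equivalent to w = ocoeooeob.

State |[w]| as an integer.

56

piece 0:o — minimal
piece 1:c — minimal
piece 2:o rests on {0:o}
piece 3:e rests on {1:c}
piece 4:o rests on {2:o}
piece 5:o rests on {4:o}
piece 6:e rests on {3:e}
piece 7:o rests on {5:o}
piece 8:b rests on {6:e, 7:o}
minimal pieces: {0:o, 1:c}
ways to finish when only these pieces remain (= sum over removing one remaining piece with nothing left below it):
  1 left: {8}→1
  2 left: {6,8}→1  {7,8}→1
  3 left: {3,6,8}→1  {5,7,8}→1  {6,7,8}→2
  4 left: {1,3,6,8}→1  {3,6,7,8}→3  {4,5,7,8}→1  {5,6,7,8}→3
  5 left: {1,3,6,7,8}→4  {2,4,5,7,8}→1  {3,5,6,7,8}→6  {4,5,6,7,8}→4
  6 left: {0,2,4,5,7,8}→1  {1,3,5,6,7,8}→10  {2,4,5,6,7,8}→5  {3,4,5,6,7,8}→10
  7 left: {0,2,4,5,6,7,8}→6  {1,3,4,5,6,7,8}→20  {2,3,4,5,6,7,8}→15
  placing 0:o first → 35 extensions
  placing 1:c first → 21 extensions
total linear extensions = 56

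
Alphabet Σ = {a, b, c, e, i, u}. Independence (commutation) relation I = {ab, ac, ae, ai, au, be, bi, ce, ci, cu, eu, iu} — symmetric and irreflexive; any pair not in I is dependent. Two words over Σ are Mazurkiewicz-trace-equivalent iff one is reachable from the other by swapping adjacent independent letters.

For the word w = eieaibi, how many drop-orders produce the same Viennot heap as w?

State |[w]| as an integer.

42

drop 0:e onto floor
drop 1:i onto {0:e}
drop 2:e onto {1:i}
drop 3:a onto floor
drop 4:i onto {2:e}
drop 5:b onto floor
drop 6:i onto {4:i}
ground layer = {0:e, 3:a, 5:b}
drop-orders for the pieces not yet dropped (sum over which currently-grounded one goes next):
  1 to go: {3} 1  {5} 1  {6} 1
  2 to go: {3,5} 2  {3,6} 2  {4,6} 1  {5,6} 2
  3 to go: {2,4,6} 1  {3,4,6} 3  {3,5,6} 6  {4,5,6} 3
  4 to go: {1,2,4,6} 1  {2,3,4,6} 4  {2,4,5,6} 4  {3,4,5,6} 12
  5 to go: {0,1,2,4,6} 1  {1,2,3,4,6} 5  {1,2,4,5,6} 5  {2,3,4,5,6} 20
  if 0:e drops first: 30 orders
  if 3:a drops first: 6 orders
  if 5:b drops first: 6 orders
heap linearizations: 42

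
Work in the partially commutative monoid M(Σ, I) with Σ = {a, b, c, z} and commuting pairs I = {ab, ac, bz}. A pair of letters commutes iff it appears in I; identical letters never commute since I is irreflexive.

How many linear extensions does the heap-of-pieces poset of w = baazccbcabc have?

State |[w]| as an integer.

0(b) covers ∅
1(a) covers ∅
2(a) covers 1:a
3(z) covers 2:a
4(c) covers 0:b, 3:z
5(c) covers 4:c
6(b) covers 5:c
7(c) covers 6:b
8(a) covers 3:z
9(b) covers 7:c
10(c) covers 9:b
floor of heap: 0:b, 1:a
completions by unplaced set U, small U first (add the entries for U minus each lowest piece of U):
  |U|=1: {8}:1  {10}:1
  |U|=2: {8,10}:2  {9,10}:1
  |U|=3: {7,9,10}:1  {8,9,10}:3
  |U|=4: {6,7,9,10}:1  {7,8,9,10}:4
  |U|=5: {5,6,7,9,10}:1  {6,7,8,9,10}:5
  |U|=6: {4,5,6,7,9,10}:1  {5,6,7,8,9,10}:6
  |U|=7: {0,4,5,6,7,9,10}:1  {4,5,6,7,8,9,10}:7
  |U|=8: {0,4,5,6,7,8,9,10}:8  {3,4,5,6,7,8,9,10}:7
  |U|=9: {0,3,4,5,6,7,8,9,10}:15  {2,3,4,5,6,7,8,9,10}:7
  start at 0(b): 7
  start at 1(a): 22
sum over floor = 29

29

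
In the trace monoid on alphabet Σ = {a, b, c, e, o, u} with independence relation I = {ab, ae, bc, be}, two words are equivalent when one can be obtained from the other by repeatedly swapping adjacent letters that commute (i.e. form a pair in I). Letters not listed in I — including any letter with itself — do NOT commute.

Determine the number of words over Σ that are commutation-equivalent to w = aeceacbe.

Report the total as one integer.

32

#0=a has no predecessor
#1=e has no predecessor
#2=c depends on [0:a, 1:e]
#3=e depends on [2:c]
#4=a depends on [2:c]
#5=c depends on [3:e, 4:a]
#6=b has no predecessor
#7=e depends on [5:c]
sources: [0:a, 1:e, 6:b]
N(rest) = Σ N(rest − s) over sources s of rest; N(one piece) = 1:
  size 1 → [6]=1  [7]=1
  size 2 → [5,7]=1  [6,7]=2
  size 3 → [3,5,7]=1  [4,5,7]=1  [5,6,7]=3
  size 4 → [3,4,5,7]=2  [3,5,6,7]=4  [4,5,6,7]=4
  size 5 → [2,3,4,5,7]=2  [3,4,5,6,7]=10
  size 6 → [0,2,3,4,5,7]=2  [1,2,3,4,5,7]=2  [2,3,4,5,6,7]=12
  first=0(a) contributes 14
  first=1(e) contributes 14
  first=6(b) contributes 4
|[w]| = 32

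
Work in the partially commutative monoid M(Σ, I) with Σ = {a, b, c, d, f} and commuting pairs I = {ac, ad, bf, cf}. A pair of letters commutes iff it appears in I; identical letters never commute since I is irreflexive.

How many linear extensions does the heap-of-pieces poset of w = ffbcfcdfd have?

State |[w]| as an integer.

0(f) covers ∅
1(f) covers 0:f
2(b) covers ∅
3(c) covers 2:b
4(f) covers 1:f
5(c) covers 3:c
6(d) covers 4:f, 5:c
7(f) covers 6:d
8(d) covers 7:f
floor of heap: 0:f, 2:b
completions by unplaced set U, small U first (add the entries for U minus each lowest piece of U):
  |U|=1: {8}:1
  |U|=2: {7,8}:1
  |U|=3: {6,7,8}:1
  |U|=4: {4,6,7,8}:1  {5,6,7,8}:1
  |U|=5: {1,4,6,7,8}:1  {3,5,6,7,8}:1  {4,5,6,7,8}:2
  |U|=6: {0,1,4,6,7,8}:1  {1,4,5,6,7,8}:3  {2,3,5,6,7,8}:1  {3,4,5,6,7,8}:3
  |U|=7: {0,1,4,5,6,7,8}:4  {1,3,4,5,6,7,8}:6  {2,3,4,5,6,7,8}:4
  start at 0(f): 10
  start at 2(b): 10
sum over floor = 20

20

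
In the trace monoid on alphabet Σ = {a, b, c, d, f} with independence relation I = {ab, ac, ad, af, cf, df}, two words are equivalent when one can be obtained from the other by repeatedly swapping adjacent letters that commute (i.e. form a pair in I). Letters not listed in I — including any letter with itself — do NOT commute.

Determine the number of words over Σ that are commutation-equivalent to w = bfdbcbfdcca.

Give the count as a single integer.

0(b) covers ∅
1(f) covers 0:b
2(d) covers 0:b
3(b) covers 1:f, 2:d
4(c) covers 3:b
5(b) covers 4:c
6(f) covers 5:b
7(d) covers 5:b
8(c) covers 7:d
9(c) covers 8:c
10(a) covers ∅
floor of heap: 0:b, 10:a
completions by unplaced set U, small U first (add the entries for U minus each lowest piece of U):
  |U|=1: {6}:1  {9}:1  {10}:1
  |U|=2: {6,9}:2  {6,10}:2  {8,9}:1  {9,10}:2
  |U|=3: {6,8,9}:3  {6,9,10}:6  {7,8,9}:1  {8,9,10}:3
  |U|=4: {6,7,8,9}:4  {6,8,9,10}:12  {7,8,9,10}:4
  |U|=5: {5,6,7,8,9}:4  {6,7,8,9,10}:20
  |U|=6: {4,5,6,7,8,9}:4  {5,6,7,8,9,10}:24
  |U|=7: {3,4,5,6,7,8,9}:4  {4,5,6,7,8,9,10}:28
  |U|=8: {1,3,4,5,6,7,8,9}:4  {2,3,4,5,6,7,8,9}:4  {3,4,5,6,7,8,9,10}:32
  |U|=9: {1,2,3,4,5,6,7,8,9}:8  {1,3,4,5,6,7,8,9,10}:36  {2,3,4,5,6,7,8,9,10}:36
  start at 0(b): 80
  start at 10(a): 8
sum over floor = 88

88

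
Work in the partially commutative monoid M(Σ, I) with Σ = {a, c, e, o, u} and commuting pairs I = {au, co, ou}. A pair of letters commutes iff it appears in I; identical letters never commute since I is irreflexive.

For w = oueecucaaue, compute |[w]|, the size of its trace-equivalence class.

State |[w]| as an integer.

piece 0:o — minimal
piece 1:u — minimal
piece 2:e rests on {0:o, 1:u}
piece 3:e rests on {2:e}
piece 4:c rests on {3:e}
piece 5:u rests on {4:c}
piece 6:c rests on {5:u}
piece 7:a rests on {6:c}
piece 8:a rests on {7:a}
piece 9:u rests on {6:c}
piece 10:e rests on {8:a, 9:u}
minimal pieces: {0:o, 1:u}
ways to finish when only these pieces remain (= sum over removing one remaining piece with nothing left below it):
  1 left: {10}→1
  2 left: {8,10}→1  {9,10}→1
  3 left: {7,8,10}→1  {8,9,10}→2
  4 left: {7,8,9,10}→3
  5 left: {6,7,8,9,10}→3
  6 left: {5,6,7,8,9,10}→3
  7 left: {4,5,6,7,8,9,10}→3
  8 left: {3,4,5,6,7,8,9,10}→3
  9 left: {2,3,4,5,6,7,8,9,10}→3
  placing 0:o first → 3 extensions
  placing 1:u first → 3 extensions
total linear extensions = 6

6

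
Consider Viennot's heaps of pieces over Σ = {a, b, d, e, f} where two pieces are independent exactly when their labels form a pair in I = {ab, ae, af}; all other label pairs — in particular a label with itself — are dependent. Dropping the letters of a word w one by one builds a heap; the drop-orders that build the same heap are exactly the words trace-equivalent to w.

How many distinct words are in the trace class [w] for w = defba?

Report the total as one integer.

0(d) covers ∅
1(e) covers 0:d
2(f) covers 1:e
3(b) covers 2:f
4(a) covers 0:d
floor of heap: 0:d
completions by unplaced set U, small U first (add the entries for U minus each lowest piece of U):
  |U|=1: {3}:1  {4}:1
  |U|=2: {2,3}:1  {3,4}:2
  |U|=3: {1,2,3}:1  {2,3,4}:3
  start at 0(d): 4

4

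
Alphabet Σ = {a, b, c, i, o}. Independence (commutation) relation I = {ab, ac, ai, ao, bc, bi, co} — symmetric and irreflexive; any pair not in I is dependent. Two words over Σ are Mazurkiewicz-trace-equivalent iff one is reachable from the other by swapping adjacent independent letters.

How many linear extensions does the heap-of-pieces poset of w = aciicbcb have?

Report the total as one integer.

168

#0=a has no predecessor
#1=c has no predecessor
#2=i depends on [1:c]
#3=i depends on [2:i]
#4=c depends on [3:i]
#5=b has no predecessor
#6=c depends on [4:c]
#7=b depends on [5:b]
sources: [0:a, 1:c, 5:b]
N(rest) = Σ N(rest − s) over sources s of rest; N(one piece) = 1:
  size 1 → [0]=1  [6]=1  [7]=1
  size 2 → [0,6]=2  [0,7]=2  [4,6]=1  [5,7]=1  [6,7]=2
  size 3 → [0,4,6]=3  [0,5,7]=3  [0,6,7]=6  [3,4,6]=1  [4,6,7]=3  [5,6,7]=3
  size 4 → [0,3,4,6]=4  [0,4,6,7]=12  [0,5,6,7]=12  [2,3,4,6]=1  [3,4,6,7]=4  [4,5,6,7]=6
  size 5 → [0,2,3,4,6]=5  [0,3,4,6,7]=20  [0,4,5,6,7]=30  [1,2,3,4,6]=1  [2,3,4,6,7]=5  [3,4,5,6,7]=10
  size 6 → [0,1,2,3,4,6]=6  [0,2,3,4,6,7]=30  [0,3,4,5,6,7]=60  [1,2,3,4,6,7]=6  [2,3,4,5,6,7]=15
  first=0(a) contributes 21
  first=1(c) contributes 105
  first=5(b) contributes 42
|[w]| = 168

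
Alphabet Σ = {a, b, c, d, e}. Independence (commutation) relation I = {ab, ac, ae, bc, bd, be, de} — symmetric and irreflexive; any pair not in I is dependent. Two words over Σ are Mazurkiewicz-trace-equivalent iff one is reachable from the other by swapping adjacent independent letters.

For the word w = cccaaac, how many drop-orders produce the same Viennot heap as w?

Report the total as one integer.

35

#0=c has no predecessor
#1=c depends on [0:c]
#2=c depends on [1:c]
#3=a has no predecessor
#4=a depends on [3:a]
#5=a depends on [4:a]
#6=c depends on [2:c]
sources: [0:c, 3:a]
N(rest) = Σ N(rest − s) over sources s of rest; N(one piece) = 1:
  size 1 → [5]=1  [6]=1
  size 2 → [2,6]=1  [4,5]=1  [5,6]=2
  size 3 → [1,2,6]=1  [2,5,6]=3  [3,4,5]=1  [4,5,6]=3
  size 4 → [0,1,2,6]=1  [1,2,5,6]=4  [2,4,5,6]=6  [3,4,5,6]=4
  size 5 → [0,1,2,5,6]=5  [1,2,4,5,6]=10  [2,3,4,5,6]=10
  first=0(c) contributes 20
  first=3(a) contributes 15
|[w]| = 35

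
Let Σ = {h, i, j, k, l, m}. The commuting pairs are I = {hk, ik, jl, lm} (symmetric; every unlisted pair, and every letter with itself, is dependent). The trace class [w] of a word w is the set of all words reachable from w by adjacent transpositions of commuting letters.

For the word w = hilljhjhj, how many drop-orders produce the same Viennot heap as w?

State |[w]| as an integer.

3

drop 0:h onto floor
drop 1:i onto {0:h}
drop 2:l onto {1:i}
drop 3:l onto {2:l}
drop 4:j onto {1:i}
drop 5:h onto {3:l, 4:j}
drop 6:j onto {5:h}
drop 7:h onto {6:j}
drop 8:j onto {7:h}
ground layer = {0:h}
drop-orders for the pieces not yet dropped (sum over which currently-grounded one goes next):
  1 to go: {8} 1
  2 to go: {7,8} 1
  3 to go: {6,7,8} 1
  4 to go: {5,6,7,8} 1
  5 to go: {3,5,6,7,8} 1  {4,5,6,7,8} 1
  6 to go: {2,3,5,6,7,8} 1  {3,4,5,6,7,8} 2
  7 to go: {2,3,4,5,6,7,8} 3
  if 0:h drops first: 3 orders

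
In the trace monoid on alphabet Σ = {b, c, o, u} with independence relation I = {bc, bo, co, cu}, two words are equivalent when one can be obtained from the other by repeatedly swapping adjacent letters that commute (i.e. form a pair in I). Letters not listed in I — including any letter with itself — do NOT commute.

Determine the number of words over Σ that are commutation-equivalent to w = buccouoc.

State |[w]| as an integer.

drop 0:b onto floor
drop 1:u onto {0:b}
drop 2:c onto floor
drop 3:c onto {2:c}
drop 4:o onto {1:u}
drop 5:u onto {4:o}
drop 6:o onto {5:u}
drop 7:c onto {3:c}
ground layer = {0:b, 2:c}
drop-orders for the pieces not yet dropped (sum over which currently-grounded one goes next):
  1 to go: {6} 1  {7} 1
  2 to go: {3,7} 1  {5,6} 1  {6,7} 2
  3 to go: {2,3,7} 1  {3,6,7} 3  {4,5,6} 1  {5,6,7} 3
  4 to go: {1,4,5,6} 1  {2,3,6,7} 4  {3,5,6,7} 6  {4,5,6,7} 4
  5 to go: {0,1,4,5,6} 1  {1,4,5,6,7} 5  {2,3,5,6,7} 10  {3,4,5,6,7} 10
  6 to go: {0,1,4,5,6,7} 6  {1,3,4,5,6,7} 15  {2,3,4,5,6,7} 20
  if 0:b drops first: 35 orders
  if 2:c drops first: 21 orders
heap linearizations: 56

56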